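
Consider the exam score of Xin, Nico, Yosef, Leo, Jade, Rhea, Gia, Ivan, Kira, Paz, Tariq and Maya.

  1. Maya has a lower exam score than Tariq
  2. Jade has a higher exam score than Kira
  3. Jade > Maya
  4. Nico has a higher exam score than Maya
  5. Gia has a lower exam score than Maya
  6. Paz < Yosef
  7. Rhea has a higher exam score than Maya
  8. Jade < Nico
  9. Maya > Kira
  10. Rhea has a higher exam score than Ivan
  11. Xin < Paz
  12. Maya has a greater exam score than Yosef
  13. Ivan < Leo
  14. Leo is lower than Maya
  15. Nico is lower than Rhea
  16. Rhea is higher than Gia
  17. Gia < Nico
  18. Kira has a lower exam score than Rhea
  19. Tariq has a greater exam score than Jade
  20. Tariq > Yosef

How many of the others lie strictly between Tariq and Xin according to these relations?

4

The relations place Xin below Tariq. An element lies strictly between them when it is forced above Xin and also forced below Tariq.
Above Xin: {Paz, Yosef, Maya, Jade, Nico, Rhea}. Below Tariq: {Gia, Ivan, Leo, Paz, Yosef, Kira, Maya, Jade}.
Intersection: {Paz, Yosef, Maya, Jade} — 4.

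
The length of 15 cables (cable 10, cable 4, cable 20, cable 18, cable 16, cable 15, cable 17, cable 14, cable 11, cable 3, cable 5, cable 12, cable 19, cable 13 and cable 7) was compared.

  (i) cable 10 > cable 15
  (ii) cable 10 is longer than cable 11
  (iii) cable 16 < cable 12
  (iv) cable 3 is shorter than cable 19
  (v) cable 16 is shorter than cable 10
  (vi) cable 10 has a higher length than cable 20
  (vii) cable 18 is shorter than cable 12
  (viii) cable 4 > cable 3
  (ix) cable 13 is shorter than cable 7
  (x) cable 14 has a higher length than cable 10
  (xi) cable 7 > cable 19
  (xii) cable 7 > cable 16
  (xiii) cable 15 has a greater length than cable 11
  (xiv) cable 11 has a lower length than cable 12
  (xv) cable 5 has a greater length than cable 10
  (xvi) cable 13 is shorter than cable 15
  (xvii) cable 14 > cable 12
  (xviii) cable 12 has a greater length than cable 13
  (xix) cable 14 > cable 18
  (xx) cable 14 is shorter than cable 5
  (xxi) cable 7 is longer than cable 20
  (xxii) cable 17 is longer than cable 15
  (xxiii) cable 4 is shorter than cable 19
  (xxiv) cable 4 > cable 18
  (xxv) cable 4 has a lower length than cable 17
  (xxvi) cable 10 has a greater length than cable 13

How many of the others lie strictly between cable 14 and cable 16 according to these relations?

Chaining upward from cable 16 reaches: cable 12, cable 10, cable 5, cable 7.
Chaining downward from cable 14 reaches: cable 11, cable 18, cable 13, cable 20, cable 15, cable 12, cable 10.
Strictly between cable 16 and cable 14 are those in both lists: cable 12, cable 10 — 2 elements.

2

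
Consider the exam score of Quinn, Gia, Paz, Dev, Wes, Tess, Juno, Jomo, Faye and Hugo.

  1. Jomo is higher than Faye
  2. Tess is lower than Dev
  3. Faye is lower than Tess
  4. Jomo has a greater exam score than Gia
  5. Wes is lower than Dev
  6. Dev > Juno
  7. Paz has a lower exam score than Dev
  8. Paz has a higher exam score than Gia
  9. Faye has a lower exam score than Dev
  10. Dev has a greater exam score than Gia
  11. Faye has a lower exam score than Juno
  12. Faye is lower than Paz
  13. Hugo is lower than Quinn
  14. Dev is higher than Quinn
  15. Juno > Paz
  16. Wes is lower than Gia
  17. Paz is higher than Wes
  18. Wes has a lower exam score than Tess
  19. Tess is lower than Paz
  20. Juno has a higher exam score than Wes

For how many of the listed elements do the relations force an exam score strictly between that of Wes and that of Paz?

2

Chaining upward from Wes reaches: Tess, Gia, Jomo, Juno, Dev.
Chaining downward from Paz reaches: Faye, Tess, Gia.
Strictly between Wes and Paz are those in both lists: Tess, Gia — 2 elements.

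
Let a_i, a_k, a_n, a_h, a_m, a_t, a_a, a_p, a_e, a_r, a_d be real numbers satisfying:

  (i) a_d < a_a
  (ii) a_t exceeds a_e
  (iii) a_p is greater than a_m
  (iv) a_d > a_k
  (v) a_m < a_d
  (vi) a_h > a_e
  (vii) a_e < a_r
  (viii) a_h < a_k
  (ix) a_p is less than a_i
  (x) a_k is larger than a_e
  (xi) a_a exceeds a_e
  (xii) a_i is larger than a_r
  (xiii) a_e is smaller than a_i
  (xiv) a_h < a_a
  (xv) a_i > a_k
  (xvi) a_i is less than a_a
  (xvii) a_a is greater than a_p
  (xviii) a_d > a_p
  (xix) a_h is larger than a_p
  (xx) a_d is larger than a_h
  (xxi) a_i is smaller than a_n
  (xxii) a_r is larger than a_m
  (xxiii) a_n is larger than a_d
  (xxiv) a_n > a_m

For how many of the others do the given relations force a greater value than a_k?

4

The elements the relations force above a_k are a_d, a_i, a_a, a_n — no chain reaches any other.
That is 4.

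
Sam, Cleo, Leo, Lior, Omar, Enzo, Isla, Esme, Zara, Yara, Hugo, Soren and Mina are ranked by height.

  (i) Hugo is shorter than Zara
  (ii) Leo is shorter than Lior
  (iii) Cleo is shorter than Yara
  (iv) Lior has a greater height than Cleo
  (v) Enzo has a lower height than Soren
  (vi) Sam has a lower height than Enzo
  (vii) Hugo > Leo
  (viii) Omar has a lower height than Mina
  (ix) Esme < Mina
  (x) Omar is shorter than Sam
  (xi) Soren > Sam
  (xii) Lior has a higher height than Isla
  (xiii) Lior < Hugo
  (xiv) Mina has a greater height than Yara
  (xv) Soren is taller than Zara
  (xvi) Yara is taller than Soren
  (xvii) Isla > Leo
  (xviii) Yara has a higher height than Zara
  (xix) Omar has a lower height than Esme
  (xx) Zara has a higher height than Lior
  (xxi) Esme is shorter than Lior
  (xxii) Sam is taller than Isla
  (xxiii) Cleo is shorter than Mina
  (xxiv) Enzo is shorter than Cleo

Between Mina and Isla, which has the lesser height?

Isla

Chaining the given relations: Isla < Sam < Enzo < Cleo < Lior < Hugo < Zara < Soren < Yara < Mina.
So Isla < Mina; Isla is the shorter of the two.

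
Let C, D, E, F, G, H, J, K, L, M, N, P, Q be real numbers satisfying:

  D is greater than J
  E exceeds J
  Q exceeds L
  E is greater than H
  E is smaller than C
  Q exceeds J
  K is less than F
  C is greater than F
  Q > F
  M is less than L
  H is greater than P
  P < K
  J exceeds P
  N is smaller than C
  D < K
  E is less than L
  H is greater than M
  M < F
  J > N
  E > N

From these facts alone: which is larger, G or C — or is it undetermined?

undetermined

Following every chain through G: nothing is chained to G.
C is not reached, and no chain runs the other way from C to G.
So the given relations leave the order of G and C undetermined.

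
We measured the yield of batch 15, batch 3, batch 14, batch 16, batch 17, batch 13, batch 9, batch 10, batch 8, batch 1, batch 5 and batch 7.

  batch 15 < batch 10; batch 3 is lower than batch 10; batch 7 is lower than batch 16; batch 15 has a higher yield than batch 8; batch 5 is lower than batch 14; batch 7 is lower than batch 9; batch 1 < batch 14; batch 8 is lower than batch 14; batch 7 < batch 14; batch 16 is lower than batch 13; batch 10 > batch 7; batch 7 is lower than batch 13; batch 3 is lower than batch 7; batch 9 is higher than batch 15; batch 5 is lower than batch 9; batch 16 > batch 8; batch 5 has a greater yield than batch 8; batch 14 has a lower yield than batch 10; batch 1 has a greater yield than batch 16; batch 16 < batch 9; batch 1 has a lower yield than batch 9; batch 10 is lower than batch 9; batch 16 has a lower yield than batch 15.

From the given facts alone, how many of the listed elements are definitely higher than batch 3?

Directly above batch 3: batch 7, batch 10.
One step further: batch 16, batch 13, batch 14, batch 9 (6 so far).
One step further: batch 1, batch 15 (8 so far).
No other element is forced above batch 3 by the given relations, so the count is 8.

8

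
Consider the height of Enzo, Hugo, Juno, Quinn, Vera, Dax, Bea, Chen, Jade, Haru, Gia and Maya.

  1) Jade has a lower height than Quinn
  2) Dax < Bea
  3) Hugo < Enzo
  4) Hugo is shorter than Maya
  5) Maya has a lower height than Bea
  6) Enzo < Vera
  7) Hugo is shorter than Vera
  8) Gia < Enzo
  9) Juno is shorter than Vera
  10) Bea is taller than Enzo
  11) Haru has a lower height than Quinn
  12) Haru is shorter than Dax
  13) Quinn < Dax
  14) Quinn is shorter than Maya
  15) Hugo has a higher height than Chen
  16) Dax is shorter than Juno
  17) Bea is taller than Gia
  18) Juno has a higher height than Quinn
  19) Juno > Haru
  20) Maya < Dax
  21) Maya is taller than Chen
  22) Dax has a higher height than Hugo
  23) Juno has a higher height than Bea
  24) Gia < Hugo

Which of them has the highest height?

Vera

Chen is not greatest since Chen < Hugo; Jade is not greatest since Jade < Quinn; Gia is not greatest since Gia < Enzo; Hugo is not greatest since Hugo < Dax; Haru is not greatest since Haru < Quinn; Quinn is not greatest since Quinn < Dax; Maya is not greatest since Maya < Dax; Dax is not greatest since Dax < Juno; Enzo is not greatest since Enzo < Bea; Bea is not greatest since Bea < Juno; Juno is not greatest since Juno < Vera.
Only Vera has nothing above it, so Vera is the highest height.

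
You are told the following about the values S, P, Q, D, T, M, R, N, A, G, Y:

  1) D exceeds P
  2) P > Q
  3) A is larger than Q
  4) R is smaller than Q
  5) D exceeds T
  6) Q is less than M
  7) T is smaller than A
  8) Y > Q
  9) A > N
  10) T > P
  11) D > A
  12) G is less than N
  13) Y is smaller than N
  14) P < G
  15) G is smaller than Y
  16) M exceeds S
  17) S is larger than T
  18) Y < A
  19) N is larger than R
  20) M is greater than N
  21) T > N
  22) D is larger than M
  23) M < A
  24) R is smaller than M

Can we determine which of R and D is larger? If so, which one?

R < Q and Q < P give R < P.
Then P < G extends the chain to G.
With G < Y: R < Q < P < G < Y.
Then Y < N extends the chain to N.
With N < T: R < Q < P < G < Y < N < T.
With T < S: R < Q < P < G < Y < N < T < S.
With S < M: R < Q < P < G < Y < N < T < S < M.
Then M < A extends the chain to A.
Then A < D extends the chain to D.
So D is larger.

D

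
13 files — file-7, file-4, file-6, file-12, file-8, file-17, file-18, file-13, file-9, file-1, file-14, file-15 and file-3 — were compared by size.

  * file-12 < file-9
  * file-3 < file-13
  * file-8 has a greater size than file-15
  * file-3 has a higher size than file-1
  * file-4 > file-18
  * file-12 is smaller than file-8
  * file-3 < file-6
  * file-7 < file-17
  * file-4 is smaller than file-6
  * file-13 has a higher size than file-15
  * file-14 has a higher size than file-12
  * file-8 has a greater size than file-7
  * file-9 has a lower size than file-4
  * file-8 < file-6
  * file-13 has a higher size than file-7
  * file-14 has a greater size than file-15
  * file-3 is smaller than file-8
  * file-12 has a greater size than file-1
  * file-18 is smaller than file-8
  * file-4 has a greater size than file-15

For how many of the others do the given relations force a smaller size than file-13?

The elements the relations force below file-13 are file-1, file-3, file-15, file-7 — no chain reaches any other.
That is 4.

4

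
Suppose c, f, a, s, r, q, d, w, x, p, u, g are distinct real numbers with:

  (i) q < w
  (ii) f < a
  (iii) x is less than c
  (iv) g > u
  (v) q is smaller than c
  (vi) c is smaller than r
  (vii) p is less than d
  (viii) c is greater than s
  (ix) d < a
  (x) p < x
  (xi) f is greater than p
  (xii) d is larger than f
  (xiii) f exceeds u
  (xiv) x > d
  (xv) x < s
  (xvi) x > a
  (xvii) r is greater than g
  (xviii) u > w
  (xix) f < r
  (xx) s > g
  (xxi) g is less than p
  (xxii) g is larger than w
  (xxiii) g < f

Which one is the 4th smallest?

Chaining the given pairs: q < w < u < g < p < f < d < a < x < s < c < r.
The 4th smallest is g.

g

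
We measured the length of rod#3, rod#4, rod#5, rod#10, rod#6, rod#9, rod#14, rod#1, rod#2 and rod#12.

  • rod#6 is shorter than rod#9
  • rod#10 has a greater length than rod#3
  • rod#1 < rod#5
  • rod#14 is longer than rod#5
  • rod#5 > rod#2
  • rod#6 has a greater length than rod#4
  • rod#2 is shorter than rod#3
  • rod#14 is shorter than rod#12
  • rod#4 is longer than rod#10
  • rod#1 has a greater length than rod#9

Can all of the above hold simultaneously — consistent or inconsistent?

consistent

The single ordering rod#2 < rod#3 < rod#10 < rod#4 < rod#6 < rod#9 < rod#1 < rod#5 < rod#14 < rod#12 satisfies every listed relation, so no contradiction arises.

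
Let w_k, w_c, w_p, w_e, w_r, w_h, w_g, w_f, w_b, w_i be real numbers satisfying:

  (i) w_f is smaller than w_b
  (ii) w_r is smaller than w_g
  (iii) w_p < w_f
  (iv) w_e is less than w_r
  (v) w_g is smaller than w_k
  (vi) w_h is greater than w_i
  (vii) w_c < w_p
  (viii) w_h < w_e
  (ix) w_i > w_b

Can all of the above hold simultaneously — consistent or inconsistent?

consistent

The single ordering w_c < w_p < w_f < w_b < w_i < w_h < w_e < w_r < w_g < w_k satisfies every listed relation, so no contradiction arises.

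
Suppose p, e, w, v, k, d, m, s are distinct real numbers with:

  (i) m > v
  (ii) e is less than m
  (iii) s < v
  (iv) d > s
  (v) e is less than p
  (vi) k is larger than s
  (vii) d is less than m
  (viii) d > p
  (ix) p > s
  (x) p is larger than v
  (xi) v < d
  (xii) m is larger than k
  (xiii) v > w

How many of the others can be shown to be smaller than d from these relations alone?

5

Directly below d: s, v, p.
One step further: w, e (5 so far).
Nothing else is reachable below d; 5 in all.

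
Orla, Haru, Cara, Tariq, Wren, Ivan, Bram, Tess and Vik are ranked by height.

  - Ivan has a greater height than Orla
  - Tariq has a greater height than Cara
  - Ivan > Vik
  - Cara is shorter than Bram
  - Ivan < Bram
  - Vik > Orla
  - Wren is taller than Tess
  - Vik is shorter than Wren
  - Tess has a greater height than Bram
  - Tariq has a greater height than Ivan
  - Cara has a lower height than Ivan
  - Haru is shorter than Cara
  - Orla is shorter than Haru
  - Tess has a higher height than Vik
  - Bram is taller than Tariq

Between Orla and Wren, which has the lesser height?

Orla

Following the relations from Orla: Orla < Ivan < Tariq < Bram < Tess < Wren.
So Orla < Wren; Orla is the shorter of the two.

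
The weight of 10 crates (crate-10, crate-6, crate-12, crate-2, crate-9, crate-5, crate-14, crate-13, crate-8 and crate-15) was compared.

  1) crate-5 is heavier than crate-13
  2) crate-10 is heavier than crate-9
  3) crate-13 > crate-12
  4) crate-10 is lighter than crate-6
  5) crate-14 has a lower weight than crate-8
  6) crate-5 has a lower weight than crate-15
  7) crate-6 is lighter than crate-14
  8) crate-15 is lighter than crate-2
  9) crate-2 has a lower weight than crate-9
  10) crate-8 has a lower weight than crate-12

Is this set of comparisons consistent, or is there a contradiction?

inconsistent

Chaining the given relations yields crate-15 < crate-2 < crate-9 < crate-10 < crate-6 < crate-14 < crate-8 < crate-12 < crate-13 < crate-5, so crate-15 < crate-5. But one relation states crate-5 < crate-15. These cannot both hold.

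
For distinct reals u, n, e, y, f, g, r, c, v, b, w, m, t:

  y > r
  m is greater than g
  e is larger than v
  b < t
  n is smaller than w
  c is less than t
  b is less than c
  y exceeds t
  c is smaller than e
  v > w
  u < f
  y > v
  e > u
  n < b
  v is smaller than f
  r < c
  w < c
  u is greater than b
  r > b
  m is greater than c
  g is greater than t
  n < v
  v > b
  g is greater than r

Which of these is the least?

n

Chaining upward from n: directly above it, b, w, v; then r, c, t, y, u, e, f; then g, m.
That covers every other element, and nothing is given below n, so n is the least.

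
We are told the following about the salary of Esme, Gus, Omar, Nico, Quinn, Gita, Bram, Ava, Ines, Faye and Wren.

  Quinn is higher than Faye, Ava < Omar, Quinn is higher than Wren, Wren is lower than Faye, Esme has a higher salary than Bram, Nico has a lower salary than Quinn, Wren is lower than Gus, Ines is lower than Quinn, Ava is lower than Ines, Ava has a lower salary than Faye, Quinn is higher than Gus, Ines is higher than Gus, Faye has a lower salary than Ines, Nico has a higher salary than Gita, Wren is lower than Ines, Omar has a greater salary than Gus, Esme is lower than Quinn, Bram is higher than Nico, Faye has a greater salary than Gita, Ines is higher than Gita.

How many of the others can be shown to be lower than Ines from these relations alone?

5

From Ines the given relations immediately reach Ava, Wren, Gus, Gita, Faye.
No other element is forced below Ines by the given relations, so the count is 5.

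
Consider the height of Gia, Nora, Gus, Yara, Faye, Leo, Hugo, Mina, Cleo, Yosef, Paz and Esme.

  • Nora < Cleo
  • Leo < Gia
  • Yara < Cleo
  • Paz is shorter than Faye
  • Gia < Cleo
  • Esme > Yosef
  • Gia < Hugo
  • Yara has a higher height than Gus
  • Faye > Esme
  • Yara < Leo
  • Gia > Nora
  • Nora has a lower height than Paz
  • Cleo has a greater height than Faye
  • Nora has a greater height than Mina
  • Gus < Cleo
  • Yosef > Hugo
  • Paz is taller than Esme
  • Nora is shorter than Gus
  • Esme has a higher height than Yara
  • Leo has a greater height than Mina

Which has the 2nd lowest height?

Nora

Piecing the relations together gives one ordering: Mina < Nora < Gus < Yara < Leo < Gia < Hugo < Yosef < Esme < Paz < Faye < Cleo.
The 2nd smallest is Nora.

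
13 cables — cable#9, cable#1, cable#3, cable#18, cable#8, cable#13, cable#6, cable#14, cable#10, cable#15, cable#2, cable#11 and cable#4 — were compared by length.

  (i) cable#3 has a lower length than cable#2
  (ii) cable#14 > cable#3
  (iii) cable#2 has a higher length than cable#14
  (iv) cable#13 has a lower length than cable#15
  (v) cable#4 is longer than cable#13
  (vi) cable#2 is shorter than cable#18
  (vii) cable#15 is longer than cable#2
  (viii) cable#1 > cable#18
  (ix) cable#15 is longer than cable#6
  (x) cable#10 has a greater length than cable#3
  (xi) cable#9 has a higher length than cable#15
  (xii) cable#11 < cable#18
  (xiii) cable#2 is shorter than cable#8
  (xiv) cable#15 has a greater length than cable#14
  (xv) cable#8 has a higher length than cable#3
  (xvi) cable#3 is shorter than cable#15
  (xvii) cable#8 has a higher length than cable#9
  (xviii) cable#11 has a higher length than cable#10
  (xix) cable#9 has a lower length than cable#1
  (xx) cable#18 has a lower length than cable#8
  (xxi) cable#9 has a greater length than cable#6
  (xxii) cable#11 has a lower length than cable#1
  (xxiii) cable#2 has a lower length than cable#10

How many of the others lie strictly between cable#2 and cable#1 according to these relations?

The relations place cable#2 below cable#1. An element lies strictly between them when it is forced above cable#2 and also forced below cable#1.
Above cable#2: {cable#10, cable#11, cable#18, cable#15, cable#9, cable#8}. Below cable#1: {cable#3, cable#14, cable#6, cable#13, cable#10, cable#11, cable#18, cable#15, cable#9}.
Intersection: {cable#10, cable#11, cable#18, cable#15, cable#9} — 5.

5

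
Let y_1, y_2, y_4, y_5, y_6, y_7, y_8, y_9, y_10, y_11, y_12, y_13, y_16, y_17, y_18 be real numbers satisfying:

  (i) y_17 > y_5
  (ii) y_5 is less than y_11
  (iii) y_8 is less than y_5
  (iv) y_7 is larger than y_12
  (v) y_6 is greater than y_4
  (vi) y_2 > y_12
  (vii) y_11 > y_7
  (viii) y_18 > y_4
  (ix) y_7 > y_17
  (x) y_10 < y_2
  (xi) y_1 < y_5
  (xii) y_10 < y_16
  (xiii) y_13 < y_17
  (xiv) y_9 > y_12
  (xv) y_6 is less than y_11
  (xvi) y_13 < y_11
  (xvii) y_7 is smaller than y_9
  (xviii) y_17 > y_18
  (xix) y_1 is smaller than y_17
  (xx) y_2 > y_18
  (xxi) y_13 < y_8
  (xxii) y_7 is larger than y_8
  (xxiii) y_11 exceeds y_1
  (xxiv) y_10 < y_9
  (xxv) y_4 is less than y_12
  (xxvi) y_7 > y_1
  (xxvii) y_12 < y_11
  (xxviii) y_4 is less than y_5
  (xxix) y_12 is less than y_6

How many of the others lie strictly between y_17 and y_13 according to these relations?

Chaining upward from y_13 reaches: y_8, y_5, y_7, y_9, y_11.
Chaining downward from y_17 reaches: y_8, y_4, y_1, y_5, y_18.
Strictly between y_13 and y_17 are those in both lists: y_8, y_5 — 2 elements.

2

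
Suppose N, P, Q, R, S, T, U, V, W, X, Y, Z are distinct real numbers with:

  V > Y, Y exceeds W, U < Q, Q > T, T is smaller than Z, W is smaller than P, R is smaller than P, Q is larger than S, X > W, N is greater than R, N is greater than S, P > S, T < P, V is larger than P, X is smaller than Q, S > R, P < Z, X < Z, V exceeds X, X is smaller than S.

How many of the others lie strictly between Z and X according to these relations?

The relations place X below Z. An element lies strictly between them when it is forced above X and also forced below Z.
Above X: {S, N, P, Q, V}. Below Z: {W, T, R, S, P}.
Intersection: {S, P} — 2.

2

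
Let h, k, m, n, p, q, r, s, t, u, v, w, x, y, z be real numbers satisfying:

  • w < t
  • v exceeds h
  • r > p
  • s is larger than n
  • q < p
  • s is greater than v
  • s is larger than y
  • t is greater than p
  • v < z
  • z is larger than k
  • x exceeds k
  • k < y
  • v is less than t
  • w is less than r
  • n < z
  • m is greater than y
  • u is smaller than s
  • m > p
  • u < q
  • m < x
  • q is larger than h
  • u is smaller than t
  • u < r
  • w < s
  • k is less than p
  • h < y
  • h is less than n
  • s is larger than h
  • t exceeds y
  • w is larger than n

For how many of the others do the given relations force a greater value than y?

4

From y the given relations immediately reach m, t, s.
From those, x — 4 in total.
No other element is forced above y by the given relations, so the count is 4.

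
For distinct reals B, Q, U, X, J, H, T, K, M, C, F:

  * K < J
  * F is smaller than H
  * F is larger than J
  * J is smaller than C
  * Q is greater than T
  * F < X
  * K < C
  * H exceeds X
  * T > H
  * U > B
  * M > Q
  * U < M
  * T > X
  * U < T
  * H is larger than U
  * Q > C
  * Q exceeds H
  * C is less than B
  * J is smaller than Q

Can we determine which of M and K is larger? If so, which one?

M

Following the relations from K: K < J < F < X < H < T < Q < M.
So M is larger.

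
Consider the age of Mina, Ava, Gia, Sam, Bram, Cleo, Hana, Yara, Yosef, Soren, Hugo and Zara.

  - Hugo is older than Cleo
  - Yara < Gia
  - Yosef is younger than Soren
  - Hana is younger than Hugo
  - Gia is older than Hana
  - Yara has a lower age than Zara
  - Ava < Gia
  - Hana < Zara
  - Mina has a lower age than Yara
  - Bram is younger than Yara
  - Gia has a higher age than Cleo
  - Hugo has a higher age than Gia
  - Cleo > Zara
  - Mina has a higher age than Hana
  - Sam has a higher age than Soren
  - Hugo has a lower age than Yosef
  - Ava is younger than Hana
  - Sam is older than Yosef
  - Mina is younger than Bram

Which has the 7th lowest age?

Cleo

The consecutive relations fix a unique order: Ava < Hana < Mina < Bram < Yara < Zara < Cleo < Gia < Hugo < Yosef < Soren < Sam.
The 7th smallest is Cleo.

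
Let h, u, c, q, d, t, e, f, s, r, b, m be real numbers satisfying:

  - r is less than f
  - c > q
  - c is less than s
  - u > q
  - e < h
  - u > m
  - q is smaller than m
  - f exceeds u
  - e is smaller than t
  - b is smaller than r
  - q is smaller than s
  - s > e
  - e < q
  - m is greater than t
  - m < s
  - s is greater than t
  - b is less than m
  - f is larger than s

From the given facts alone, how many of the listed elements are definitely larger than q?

The elements the relations force above q are c, m, u, s, f — no chain reaches any other.
That is 5.

5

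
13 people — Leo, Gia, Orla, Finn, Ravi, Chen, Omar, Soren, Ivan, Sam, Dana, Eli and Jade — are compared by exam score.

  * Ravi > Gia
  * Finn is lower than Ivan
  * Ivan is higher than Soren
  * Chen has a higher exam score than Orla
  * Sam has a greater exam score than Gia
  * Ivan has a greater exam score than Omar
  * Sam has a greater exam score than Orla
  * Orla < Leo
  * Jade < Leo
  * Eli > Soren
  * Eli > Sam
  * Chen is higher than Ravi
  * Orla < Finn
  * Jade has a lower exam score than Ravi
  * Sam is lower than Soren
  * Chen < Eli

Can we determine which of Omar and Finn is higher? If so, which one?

Following every chain through Omar: above Omar we get Ivan.
Finn is not reached, and no chain runs the other way from Finn to Omar.
So the given relations leave the order of Omar and Finn undetermined.

undetermined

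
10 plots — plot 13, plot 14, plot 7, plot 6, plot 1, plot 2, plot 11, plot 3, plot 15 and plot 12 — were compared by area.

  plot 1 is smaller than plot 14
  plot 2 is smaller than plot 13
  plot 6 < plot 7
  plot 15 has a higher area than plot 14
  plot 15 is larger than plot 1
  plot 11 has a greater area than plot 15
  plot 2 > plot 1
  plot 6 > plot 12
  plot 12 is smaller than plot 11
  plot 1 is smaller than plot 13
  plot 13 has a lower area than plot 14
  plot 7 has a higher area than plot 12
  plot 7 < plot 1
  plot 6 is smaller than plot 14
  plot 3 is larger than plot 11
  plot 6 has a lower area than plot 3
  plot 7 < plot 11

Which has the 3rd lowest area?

plot 7

Piecing the relations together gives one ordering: plot 12 < plot 6 < plot 7 < plot 1 < plot 2 < plot 13 < plot 14 < plot 15 < plot 11 < plot 3.
Counting 3 from the smallest end gives plot 7.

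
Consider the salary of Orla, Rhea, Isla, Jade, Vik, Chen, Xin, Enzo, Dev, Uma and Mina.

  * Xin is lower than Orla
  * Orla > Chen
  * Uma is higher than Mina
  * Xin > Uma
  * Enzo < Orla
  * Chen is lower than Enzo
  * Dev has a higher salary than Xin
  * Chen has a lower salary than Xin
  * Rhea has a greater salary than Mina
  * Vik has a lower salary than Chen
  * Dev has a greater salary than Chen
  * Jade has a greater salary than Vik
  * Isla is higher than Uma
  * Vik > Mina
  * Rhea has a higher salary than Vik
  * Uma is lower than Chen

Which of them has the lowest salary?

Vik is not least since Mina < Vik; Uma is not least since Mina < Uma; Jade is not least since Vik < Jade; Chen is not least since Uma < Chen; Xin is not least since Chen < Xin; Rhea is not least since Mina < Rhea; Enzo is not least since Chen < Enzo; Dev is not least since Xin < Dev; Orla is not least since Chen < Orla; Isla is not least since Uma < Isla.
Only Mina has nothing below it, so Mina is the lowest salary.

Mina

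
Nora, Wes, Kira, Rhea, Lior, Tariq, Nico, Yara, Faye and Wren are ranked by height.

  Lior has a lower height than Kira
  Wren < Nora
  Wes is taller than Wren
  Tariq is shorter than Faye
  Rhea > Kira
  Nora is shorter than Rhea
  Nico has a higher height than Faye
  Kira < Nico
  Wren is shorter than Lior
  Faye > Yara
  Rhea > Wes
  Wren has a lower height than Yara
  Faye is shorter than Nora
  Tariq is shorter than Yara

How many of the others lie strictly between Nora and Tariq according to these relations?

The relations place Tariq below Nora. An element lies strictly between them when it is forced above Tariq and also forced below Nora.
Above Tariq: {Yara, Faye, Nico, Rhea}. Below Nora: {Wren, Yara, Faye}.
Intersection: {Yara, Faye} — 2.

2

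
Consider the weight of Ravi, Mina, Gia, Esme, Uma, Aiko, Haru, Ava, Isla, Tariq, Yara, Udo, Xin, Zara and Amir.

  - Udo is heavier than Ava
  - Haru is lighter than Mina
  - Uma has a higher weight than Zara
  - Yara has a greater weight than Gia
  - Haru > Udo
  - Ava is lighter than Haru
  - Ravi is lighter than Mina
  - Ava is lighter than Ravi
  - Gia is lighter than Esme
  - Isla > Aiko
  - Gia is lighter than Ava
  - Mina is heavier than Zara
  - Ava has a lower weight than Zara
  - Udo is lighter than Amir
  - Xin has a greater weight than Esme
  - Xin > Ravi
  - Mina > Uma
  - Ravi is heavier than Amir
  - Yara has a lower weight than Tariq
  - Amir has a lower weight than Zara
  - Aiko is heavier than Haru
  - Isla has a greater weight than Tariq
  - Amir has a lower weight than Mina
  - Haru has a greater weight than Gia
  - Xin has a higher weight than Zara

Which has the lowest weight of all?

Chaining upward from Gia: directly above it, Ava, Esme, Haru, Yara; then Udo, Zara, Ravi, Xin, Mina, Tariq, Aiko; then Amir, Uma, Isla.
That covers every other element, and nothing is given below Gia, so Gia is the lowest weight.

Gia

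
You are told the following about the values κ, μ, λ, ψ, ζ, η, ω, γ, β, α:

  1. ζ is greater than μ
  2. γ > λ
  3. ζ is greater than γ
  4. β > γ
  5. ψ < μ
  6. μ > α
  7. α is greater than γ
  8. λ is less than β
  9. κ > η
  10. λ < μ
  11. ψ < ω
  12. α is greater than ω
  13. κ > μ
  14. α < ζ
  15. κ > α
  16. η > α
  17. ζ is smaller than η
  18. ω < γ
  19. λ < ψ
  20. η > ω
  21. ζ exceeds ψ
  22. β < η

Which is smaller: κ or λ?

Link the given pairs in sequence: λ < ψ; ψ < ω; ω < γ; γ < α; α < μ; μ < ζ; ζ < η; η < κ.
Chaining these gives λ < ψ < ω < γ < α < μ < ζ < η < κ.
So λ < κ; λ is the smaller of the two.

λ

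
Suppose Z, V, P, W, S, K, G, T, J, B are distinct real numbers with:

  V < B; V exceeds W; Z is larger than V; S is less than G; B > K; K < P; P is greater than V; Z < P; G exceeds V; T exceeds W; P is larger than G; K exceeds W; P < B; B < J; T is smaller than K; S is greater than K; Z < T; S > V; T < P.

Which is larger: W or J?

Chaining the given relations: W < V < Z < T < K < S < G < P < B < J.
So W < J; J is the larger of the two.

J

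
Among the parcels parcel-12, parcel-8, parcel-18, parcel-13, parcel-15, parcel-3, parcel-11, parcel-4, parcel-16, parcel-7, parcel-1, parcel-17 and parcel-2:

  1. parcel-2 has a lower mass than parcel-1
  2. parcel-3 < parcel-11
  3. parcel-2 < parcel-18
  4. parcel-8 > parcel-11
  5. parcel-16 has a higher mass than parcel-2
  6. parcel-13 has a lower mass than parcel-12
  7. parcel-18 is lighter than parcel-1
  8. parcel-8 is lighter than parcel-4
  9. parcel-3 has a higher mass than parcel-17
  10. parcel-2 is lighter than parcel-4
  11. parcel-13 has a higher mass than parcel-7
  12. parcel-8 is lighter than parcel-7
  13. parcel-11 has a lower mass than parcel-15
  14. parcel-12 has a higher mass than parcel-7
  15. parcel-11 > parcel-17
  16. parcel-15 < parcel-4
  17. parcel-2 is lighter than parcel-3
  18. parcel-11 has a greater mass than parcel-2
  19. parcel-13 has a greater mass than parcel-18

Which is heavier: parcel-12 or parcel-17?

Link the given pairs in sequence: parcel-17 < parcel-3; parcel-3 < parcel-11; parcel-11 < parcel-8; parcel-8 < parcel-7; parcel-7 < parcel-12.
Chaining these gives parcel-17 < parcel-3 < parcel-11 < parcel-8 < parcel-7 < parcel-12.
So parcel-17 < parcel-12; parcel-12 is the heavier of the two.

parcel-12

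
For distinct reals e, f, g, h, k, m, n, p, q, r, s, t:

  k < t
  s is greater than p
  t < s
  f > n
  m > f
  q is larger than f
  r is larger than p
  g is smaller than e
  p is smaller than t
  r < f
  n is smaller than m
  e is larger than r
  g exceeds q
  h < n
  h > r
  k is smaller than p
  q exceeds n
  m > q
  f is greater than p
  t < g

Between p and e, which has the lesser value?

p < r and r < h give p < h.
Then h < n extends the chain to n.
With n < f: p < r < h < n < f.
With f < q: p < r < h < n < f < q.
Then q < g extends the chain to g.
Then g < e extends the chain to e.
So p < e; p is the smaller of the two.

p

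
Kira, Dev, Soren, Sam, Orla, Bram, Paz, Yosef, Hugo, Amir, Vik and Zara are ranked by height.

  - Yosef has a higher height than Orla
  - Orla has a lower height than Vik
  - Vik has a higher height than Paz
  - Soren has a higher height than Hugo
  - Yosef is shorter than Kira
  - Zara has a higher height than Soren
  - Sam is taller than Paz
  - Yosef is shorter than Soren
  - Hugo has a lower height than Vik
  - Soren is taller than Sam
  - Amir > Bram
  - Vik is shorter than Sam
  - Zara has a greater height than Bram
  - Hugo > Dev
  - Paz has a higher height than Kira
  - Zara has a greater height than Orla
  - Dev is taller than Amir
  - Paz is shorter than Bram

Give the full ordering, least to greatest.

Nothing is placed below Orla, so it is least; from there Orla < Yosef; Yosef < Kira; Kira < Paz; Paz < Bram; Bram < Amir; Amir < Dev; Dev < Hugo; Hugo < Vik; Vik < Sam; Sam < Soren; Soren < Zara, each given directly.

Orla < Yosef < Kira < Paz < Bram < Amir < Dev < Hugo < Vik < Sam < Soren < Zara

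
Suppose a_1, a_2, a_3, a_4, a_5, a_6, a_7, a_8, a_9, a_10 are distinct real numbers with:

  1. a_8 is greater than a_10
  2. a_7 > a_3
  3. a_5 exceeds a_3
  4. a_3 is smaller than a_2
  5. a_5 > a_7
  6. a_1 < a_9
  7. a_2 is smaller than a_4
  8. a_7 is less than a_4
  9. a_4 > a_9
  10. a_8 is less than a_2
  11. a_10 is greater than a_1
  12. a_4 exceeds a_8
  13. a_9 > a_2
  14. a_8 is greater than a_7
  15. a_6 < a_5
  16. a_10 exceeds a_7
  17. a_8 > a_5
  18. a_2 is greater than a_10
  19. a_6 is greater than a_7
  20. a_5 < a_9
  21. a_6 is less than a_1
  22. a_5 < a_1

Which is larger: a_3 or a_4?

a_4

a_3 < a_7 and a_7 < a_6 give a_3 < a_6.
Then a_6 < a_5 extends the chain to a_5.
With a_5 < a_1: a_3 < a_7 < a_6 < a_5 < a_1.
Then a_1 < a_10 extends the chain to a_10.
With a_10 < a_8: a_3 < a_7 < a_6 < a_5 < a_1 < a_10 < a_8.
With a_8 < a_2: a_3 < a_7 < a_6 < a_5 < a_1 < a_10 < a_8 < a_2.
Then a_2 < a_9 extends the chain to a_9.
Then a_9 < a_4 extends the chain to a_4.
So a_3 < a_4; a_4 is the larger of the two.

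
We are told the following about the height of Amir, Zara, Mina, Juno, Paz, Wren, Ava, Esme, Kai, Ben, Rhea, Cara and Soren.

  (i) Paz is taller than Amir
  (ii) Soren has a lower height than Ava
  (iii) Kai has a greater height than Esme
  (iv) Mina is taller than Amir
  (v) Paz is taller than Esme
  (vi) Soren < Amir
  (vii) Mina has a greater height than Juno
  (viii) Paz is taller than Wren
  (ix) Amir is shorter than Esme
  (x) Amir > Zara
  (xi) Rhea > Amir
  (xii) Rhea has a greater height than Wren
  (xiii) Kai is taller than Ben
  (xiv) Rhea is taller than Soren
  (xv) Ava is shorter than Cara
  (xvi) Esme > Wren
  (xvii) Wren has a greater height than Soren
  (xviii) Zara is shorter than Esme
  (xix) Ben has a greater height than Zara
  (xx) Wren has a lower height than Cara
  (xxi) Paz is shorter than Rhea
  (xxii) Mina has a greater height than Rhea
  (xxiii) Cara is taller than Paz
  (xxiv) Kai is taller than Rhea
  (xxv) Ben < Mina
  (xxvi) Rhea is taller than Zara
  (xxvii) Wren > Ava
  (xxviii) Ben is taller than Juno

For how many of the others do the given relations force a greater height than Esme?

Directly above Esme: Paz, Kai.
One step further: Rhea, Cara (4 so far).
One step further: Mina (5 so far).
No other element is forced above Esme by the given relations, so the count is 5.

5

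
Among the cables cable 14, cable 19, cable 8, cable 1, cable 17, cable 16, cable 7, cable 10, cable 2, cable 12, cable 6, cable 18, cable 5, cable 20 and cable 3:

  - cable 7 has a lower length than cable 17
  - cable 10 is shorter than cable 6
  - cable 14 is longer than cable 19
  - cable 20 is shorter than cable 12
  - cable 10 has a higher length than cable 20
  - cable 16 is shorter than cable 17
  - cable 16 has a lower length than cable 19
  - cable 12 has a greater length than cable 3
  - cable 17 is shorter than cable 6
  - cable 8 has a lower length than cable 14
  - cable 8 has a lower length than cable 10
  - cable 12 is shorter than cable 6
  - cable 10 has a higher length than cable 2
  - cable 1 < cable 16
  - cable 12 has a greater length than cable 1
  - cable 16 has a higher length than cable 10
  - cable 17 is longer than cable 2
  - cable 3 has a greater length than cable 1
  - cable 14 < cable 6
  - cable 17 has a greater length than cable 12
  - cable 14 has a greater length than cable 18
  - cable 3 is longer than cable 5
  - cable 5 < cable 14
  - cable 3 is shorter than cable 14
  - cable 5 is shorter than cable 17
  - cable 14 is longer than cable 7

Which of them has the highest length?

cable 6

Chaining downward from cable 6: directly below it, cable 10, cable 12, cable 14, cable 17; then cable 1, cable 18, cable 5, cable 20, cable 8, cable 2, cable 16, cable 3, cable 7, cable 19.
That covers every other element, and nothing is given above cable 6, so cable 6 is the highest length.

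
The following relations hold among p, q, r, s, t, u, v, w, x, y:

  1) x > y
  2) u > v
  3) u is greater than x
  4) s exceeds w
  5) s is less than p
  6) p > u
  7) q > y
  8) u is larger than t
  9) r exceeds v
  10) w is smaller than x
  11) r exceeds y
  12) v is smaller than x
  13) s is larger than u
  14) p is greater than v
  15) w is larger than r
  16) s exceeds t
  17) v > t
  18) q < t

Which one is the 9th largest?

q

Piecing the relations together gives one ordering: y < q < t < v < r < w < x < u < s < p.
Counting 9 from the largest end gives q.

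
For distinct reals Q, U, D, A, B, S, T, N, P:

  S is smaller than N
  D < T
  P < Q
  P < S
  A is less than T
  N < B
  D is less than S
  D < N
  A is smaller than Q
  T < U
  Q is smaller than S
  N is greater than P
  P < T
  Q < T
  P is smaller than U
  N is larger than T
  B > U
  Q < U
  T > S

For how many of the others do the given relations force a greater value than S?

4

The elements the relations force above S are T, U, N, B — no chain reaches any other.
That is 4.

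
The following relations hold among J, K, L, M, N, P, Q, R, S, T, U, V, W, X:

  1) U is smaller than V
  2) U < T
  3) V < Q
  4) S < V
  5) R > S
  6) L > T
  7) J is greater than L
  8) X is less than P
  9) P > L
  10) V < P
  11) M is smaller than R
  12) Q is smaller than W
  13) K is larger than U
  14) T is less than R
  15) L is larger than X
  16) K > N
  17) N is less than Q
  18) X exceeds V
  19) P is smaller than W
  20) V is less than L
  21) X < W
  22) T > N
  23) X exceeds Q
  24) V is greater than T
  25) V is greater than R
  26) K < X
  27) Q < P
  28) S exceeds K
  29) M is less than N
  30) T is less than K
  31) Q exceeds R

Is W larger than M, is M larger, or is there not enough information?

M < N and N < T give M < T.
With T < K: M < N < T < K.
Then K < S extends the chain to S.
Then S < R extends the chain to R.
Then R < V extends the chain to V.
Then V < Q extends the chain to Q.
Then Q < X extends the chain to X.
Then X < L extends the chain to L.
With L < P: M < N < T < K < S < R < V < Q < X < L < P.
Then P < W extends the chain to W.
So W is larger.

W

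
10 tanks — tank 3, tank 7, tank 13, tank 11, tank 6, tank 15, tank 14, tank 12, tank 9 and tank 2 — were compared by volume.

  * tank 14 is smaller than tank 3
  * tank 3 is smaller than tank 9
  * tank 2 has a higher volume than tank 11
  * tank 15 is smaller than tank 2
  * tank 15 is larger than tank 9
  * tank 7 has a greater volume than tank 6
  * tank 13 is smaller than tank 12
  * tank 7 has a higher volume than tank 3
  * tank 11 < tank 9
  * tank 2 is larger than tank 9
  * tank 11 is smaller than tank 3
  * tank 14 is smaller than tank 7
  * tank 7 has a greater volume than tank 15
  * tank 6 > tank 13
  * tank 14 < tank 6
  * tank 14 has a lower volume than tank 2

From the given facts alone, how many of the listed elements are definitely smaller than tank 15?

4

From tank 15 the given relations immediately reach tank 9.
From those, tank 11, tank 3 — 3 in total.
From those, tank 14 — 4 in total.
No other element is forced below tank 15 by the given relations, so the count is 4.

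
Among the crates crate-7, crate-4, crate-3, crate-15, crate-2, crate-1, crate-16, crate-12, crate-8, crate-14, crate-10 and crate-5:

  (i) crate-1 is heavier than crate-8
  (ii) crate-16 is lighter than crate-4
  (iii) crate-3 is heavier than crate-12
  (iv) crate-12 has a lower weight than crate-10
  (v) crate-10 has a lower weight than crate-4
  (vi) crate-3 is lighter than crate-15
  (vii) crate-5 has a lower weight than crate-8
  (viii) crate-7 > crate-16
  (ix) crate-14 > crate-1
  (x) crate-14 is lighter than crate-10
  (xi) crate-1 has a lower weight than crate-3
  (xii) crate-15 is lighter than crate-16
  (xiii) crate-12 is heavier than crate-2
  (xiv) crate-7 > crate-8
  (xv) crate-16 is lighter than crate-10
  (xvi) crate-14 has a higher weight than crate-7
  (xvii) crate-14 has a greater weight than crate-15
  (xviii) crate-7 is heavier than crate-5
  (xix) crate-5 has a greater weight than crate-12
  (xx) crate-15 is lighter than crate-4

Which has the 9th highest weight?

The consecutive relations fix a unique order: crate-2 < crate-12 < crate-5 < crate-8 < crate-1 < crate-3 < crate-15 < crate-16 < crate-7 < crate-14 < crate-10 < crate-4.
Counting 9 from the largest end gives crate-8.

crate-8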